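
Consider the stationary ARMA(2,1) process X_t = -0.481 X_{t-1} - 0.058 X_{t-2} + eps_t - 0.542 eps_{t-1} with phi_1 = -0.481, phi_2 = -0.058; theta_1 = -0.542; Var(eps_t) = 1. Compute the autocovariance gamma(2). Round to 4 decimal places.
\gamma(2) = 0.6095

Multiply the model equation by X_{t-k} and take expectations. With theta_0 = psi_0 = 1 and psi_j the MA(infinity) weights, this gives
  gamma(k) - sum_i phi_i gamma(k-i) = c_k,
  c_k = sigma^2 * sum_{j=k..q} theta_j psi_{j-k}   (c_k = 0 for k > q),
using gamma(-m) = gamma(m).
psi-weights needed (psi_j = theta_j + sum_i phi_i psi_{j-i}):
  psi_1 = theta_1 + phi_1 = -0.542 + (-0.481) = -1.023
Right-hand sides:
  c_0 = sigma^2 (1 + theta_1 psi_1) = 1 * (1 + (-0.542)(-1.023)) = 1 * 1.554466 = 1.554466
  c_1 = sigma^2 theta_1 = 1 * (-0.542) = -0.542
  c_2 = 0
Equations for k = 0, 1, 2 (AR order 2, c_2 = 0):
  (E0) gamma(0) = phi_1 gamma(1) + phi_2 gamma(2) + c_0
  (E1) gamma(1) = phi_1 gamma(0) + phi_2 gamma(1) + c_1
  (E2) gamma(2) = phi_1 gamma(1) + phi_2 gamma(0)
From (E1): gamma(1) = A gamma(0) + B with
  A = phi_1 / (1 - phi_2) = -0.481 / 1.058 = -0.454631,   B = c_1 / (1 - phi_2) = -0.542 / 1.058 = -0.512287.
Insert (E2) into (E0): gamma(0) (1 - phi_2^2) = phi_1 (1 + phi_2) gamma(1) + c_0.
  phi_1 (1 + phi_2) = (-0.481)(0.942) = -0.453102,   1 - phi_2^2 = 0.996636.
Replace gamma(1) by A gamma(0) + B and collect gamma(0):
  gamma(0) [0.996636 - (-0.453102)(-0.454631)] = (-0.453102)(-0.512287) + 1.554466
  gamma(0) * 0.790642 = 1.786584
  gamma(0) = 1.786584 / 0.790642 = 2.259664.
  gamma(1) = A gamma(0) + B = (-0.454631)(2.259664) + (-0.512287) = -1.539602.
  gamma(2) = phi_1 gamma(1) + phi_2 gamma(0) = (-0.481)(-1.539602) + (-0.058)(2.259664) = 0.609488.
Therefore gamma(2) = 0.6095 (to 4 decimal places).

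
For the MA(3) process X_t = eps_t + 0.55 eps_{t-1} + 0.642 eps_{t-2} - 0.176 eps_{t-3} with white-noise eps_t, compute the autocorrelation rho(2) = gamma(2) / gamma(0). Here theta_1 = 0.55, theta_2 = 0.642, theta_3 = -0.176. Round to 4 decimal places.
\rho(2) = 0.3123

For an MA(q) process with theta_0 = 1, the autocovariance is
  gamma(k) = sigma^2 * sum_{i=0..q-k} theta_i * theta_{i+k},
and rho(k) = gamma(k) / gamma(0). Sigma^2 cancels.
  numerator   = (1)*(0.642) + (0.55)*(-0.176) = 0.5452.
  denominator = (1)^2 + (0.55)^2 + (0.642)^2 + (-0.176)^2 = 1.74564.
  rho(2) = 0.5452 / 1.74564 = 0.3123.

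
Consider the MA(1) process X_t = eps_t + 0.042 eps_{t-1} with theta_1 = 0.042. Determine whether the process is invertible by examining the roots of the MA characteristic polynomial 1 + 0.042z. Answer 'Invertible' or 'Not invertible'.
\text{Invertible}

The MA(q) characteristic polynomial is P(z) = 1 + 0.042z.
Invertibility requires all roots to lie outside the unit circle, i.e. |z| > 1 for every root.
This is linear in z: 1 + (0.042) z = 0  =>  z = -1/(0.042) = -23.809524,  |z| = 23.809524.
Moduli of all roots: 23.8095.
All moduli strictly greater than 1? Yes.
Verdict: Invertible.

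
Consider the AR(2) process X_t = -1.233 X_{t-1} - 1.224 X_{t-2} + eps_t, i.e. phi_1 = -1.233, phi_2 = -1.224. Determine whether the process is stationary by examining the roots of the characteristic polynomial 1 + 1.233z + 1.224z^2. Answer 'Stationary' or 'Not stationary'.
\text{Not stationary}

The AR(p) characteristic polynomial is P(z) = 1 + 1.233z + 1.224z^2.
Stationarity requires all roots to lie outside the unit circle, i.e. |z| > 1 for every root.
Set 1 + (1.233) z + (1.224) z^2 = 0, i.e. a z^2 + b z + c = 0 with a = 1.224, b = 1.233, c = 1.
Discriminant D = b^2 - 4ac = (1.233)^2 - 4*(1.224)*1 = 1.520289 - (4.896) = -3.375711.
D < 0, so the roots are the complex-conjugate pair z = (-b +/- i sqrt(-D)) / (2a) = -0.5037 +/- 0.7505i.
For a conjugate pair |z|^2 = z * conj(z) = (product of roots) = c/a = 1/(1.224) = 0.816993, so |z| = sqrt(0.816993) = 0.9039 for both roots.
Moduli of all roots: 0.9039, 0.9039.
All moduli strictly greater than 1? No.
Verdict: Not stationary.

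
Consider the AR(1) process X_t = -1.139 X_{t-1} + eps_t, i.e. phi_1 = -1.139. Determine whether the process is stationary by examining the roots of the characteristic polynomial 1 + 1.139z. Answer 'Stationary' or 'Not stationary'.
\text{Not stationary}

The AR(p) characteristic polynomial is P(z) = 1 + 1.139z.
Stationarity requires all roots to lie outside the unit circle, i.e. |z| > 1 for every root.
This is linear in z: 1 + (1.139) z = 0  =>  z = -1/(1.139) = -0.877963,  |z| = 0.877963.
Moduli of all roots: 0.8780.
All moduli strictly greater than 1? No.
Verdict: Not stationary.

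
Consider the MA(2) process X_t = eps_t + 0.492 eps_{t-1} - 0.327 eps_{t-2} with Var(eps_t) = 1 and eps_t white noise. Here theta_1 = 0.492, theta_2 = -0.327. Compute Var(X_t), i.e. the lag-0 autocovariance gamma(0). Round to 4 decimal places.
\gamma(0) = 1.3490

For an MA(q) process X_t = eps_t + sum_i theta_i eps_{t-i} with
Var(eps_t) = sigma^2, the variance is
  gamma(0) = sigma^2 * (1 + sum_i theta_i^2).
  sum_i theta_i^2 = (0.492)^2 + (-0.327)^2 = 0.242064 + 0.106929 = 0.348993.
  gamma(0) = 1 * (1 + 0.348993) = 1 * 1.348993 = 1.348993, which rounds to 1.3490.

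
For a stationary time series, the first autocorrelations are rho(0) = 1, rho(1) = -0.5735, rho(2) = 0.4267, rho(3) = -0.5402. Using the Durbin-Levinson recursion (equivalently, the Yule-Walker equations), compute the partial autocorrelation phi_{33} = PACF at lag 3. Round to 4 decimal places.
\phi_{33} = -0.3769

The PACF at lag k is phi_{kk}, the last component of the solution
to the Yule-Walker system G_k phi = r_k where
  (G_k)_{ij} = rho(|i - j|), (r_k)_i = rho(i), i,j = 1..k.
Equivalently, Durbin-Levinson gives phi_{kk} iteratively:
  phi_{11} = rho(1)
  phi_{kk} = [rho(k) - sum_{j=1..k-1} phi_{k-1,j} rho(k-j)]
            / [1 - sum_{j=1..k-1} phi_{k-1,j} rho(j)],
  phi_{k,j} = phi_{k-1,j} - phi_{kk} phi_{k-1,k-j},  j = 1..k-1.
Step k = 1:
  phi_11 = rho(1) = -0.5735.
Step k = 2:
  phi_22 = [rho(2) - phi_11 rho(1)] / [1 - phi_11 rho(1)] = [0.4267 - (-0.5735)(-0.5735)] / [1 - (-0.5735)(-0.5735)]
         = 0.09779775 / 0.67109775 = 0.145728.
  Update: phi_21 = phi_11 - phi_22 phi_11 = -0.5735 - (0.145728)(-0.5735) = -0.489925.
Step k = 3:
  phi_33 = [rho(3) - phi_21 rho(2) - phi_22 rho(1)] / [1 - phi_21 rho(1) - phi_22 rho(2)]
    numerator   = -0.5402 - (-0.489925)(0.4267) - (0.145728)(-0.5735) = -0.24757399
    denominator = 1 - (-0.489925)(-0.5735) - (0.145728)(0.4267) = 0.65684588
  phi_33 = -0.24757399 / 0.65684588 = -0.3769.
Therefore phi_{33} = -0.3769.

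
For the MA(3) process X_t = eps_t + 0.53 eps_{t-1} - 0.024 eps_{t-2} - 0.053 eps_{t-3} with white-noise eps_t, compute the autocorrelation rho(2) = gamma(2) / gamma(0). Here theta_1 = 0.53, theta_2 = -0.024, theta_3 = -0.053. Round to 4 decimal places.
\rho(2) = -0.0406

For an MA(q) process with theta_0 = 1, the autocovariance is
  gamma(k) = sigma^2 * sum_{i=0..q-k} theta_i * theta_{i+k},
and rho(k) = gamma(k) / gamma(0). Sigma^2 cancels.
  numerator   = (1)*(-0.024) + (0.53)*(-0.053) = -0.05209.
  denominator = (1)^2 + (0.53)^2 + (-0.024)^2 + (-0.053)^2 = 1.284285.
  rho(2) = -0.05209 / 1.284285 = -0.0406.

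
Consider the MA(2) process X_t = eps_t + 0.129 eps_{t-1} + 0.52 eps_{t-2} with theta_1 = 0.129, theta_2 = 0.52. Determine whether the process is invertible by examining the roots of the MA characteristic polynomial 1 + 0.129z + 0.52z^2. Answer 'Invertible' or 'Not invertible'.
\text{Invertible}

The MA(q) characteristic polynomial is P(z) = 1 + 0.129z + 0.52z^2.
Invertibility requires all roots to lie outside the unit circle, i.e. |z| > 1 for every root.
Set 1 + (0.129) z + (0.52) z^2 = 0, i.e. a z^2 + b z + c = 0 with a = 0.52, b = 0.129, c = 1.
Discriminant D = b^2 - 4ac = (0.129)^2 - 4*(0.52)*1 = 0.016641 - (2.08) = -2.063359.
D < 0, so the roots are the complex-conjugate pair z = (-b +/- i sqrt(-D)) / (2a) = -0.124 +/- 1.3812i.
For a conjugate pair |z|^2 = z * conj(z) = (product of roots) = c/a = 1/(0.52) = 1.923077, so |z| = sqrt(1.923077) = 1.3868 for both roots.
Moduli of all roots: 1.3868, 1.3868.
All moduli strictly greater than 1? Yes.
Verdict: Invertible.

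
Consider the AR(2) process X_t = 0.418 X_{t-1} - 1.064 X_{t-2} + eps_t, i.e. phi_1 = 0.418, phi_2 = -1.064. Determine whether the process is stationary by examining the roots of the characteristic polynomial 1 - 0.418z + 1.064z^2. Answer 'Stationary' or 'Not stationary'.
\text{Not stationary}

The AR(p) characteristic polynomial is P(z) = 1 - 0.418z + 1.064z^2.
Stationarity requires all roots to lie outside the unit circle, i.e. |z| > 1 for every root.
Set 1 + (-0.418) z + (1.064) z^2 = 0, i.e. a z^2 + b z + c = 0 with a = 1.064, b = -0.418, c = 1.
Discriminant D = b^2 - 4ac = (-0.418)^2 - 4*(1.064)*1 = 0.174724 - (4.256) = -4.081276.
D < 0, so the roots are the complex-conjugate pair z = (-b +/- i sqrt(-D)) / (2a) = 0.1964 +/- 0.9494i.
For a conjugate pair |z|^2 = z * conj(z) = (product of roots) = c/a = 1/(1.064) = 0.93985, so |z| = sqrt(0.93985) = 0.9695 for both roots.
Moduli of all roots: 0.9695, 0.9695.
All moduli strictly greater than 1? No.
Verdict: Not stationary.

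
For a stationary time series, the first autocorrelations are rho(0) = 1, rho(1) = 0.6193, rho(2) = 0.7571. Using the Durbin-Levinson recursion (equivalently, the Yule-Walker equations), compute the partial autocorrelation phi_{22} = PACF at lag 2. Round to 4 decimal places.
\phi_{22} = 0.6060

The PACF at lag k is phi_{kk}, the last component of the solution
to the Yule-Walker system G_k phi = r_k where
  (G_k)_{ij} = rho(|i - j|), (r_k)_i = rho(i), i,j = 1..k.
Equivalently, Durbin-Levinson gives phi_{kk} iteratively:
  phi_{11} = rho(1)
  phi_{kk} = [rho(k) - sum_{j=1..k-1} phi_{k-1,j} rho(k-j)]
            / [1 - sum_{j=1..k-1} phi_{k-1,j} rho(j)],
  phi_{k,j} = phi_{k-1,j} - phi_{kk} phi_{k-1,k-j},  j = 1..k-1.
Step k = 1:
  phi_11 = rho(1) = 0.6193.
Step k = 2:
  phi_22 = [rho(2) - phi_11 rho(1)] / [1 - phi_11 rho(1)] = [0.7571 - (0.6193)(0.6193)] / [1 - (0.6193)(0.6193)]
         = 0.37356751 / 0.61646751 = 0.606.
Therefore phi_{22} = 0.6060.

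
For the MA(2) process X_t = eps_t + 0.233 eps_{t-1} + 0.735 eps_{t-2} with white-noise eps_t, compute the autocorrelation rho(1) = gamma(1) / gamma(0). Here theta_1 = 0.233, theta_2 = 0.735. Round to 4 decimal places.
\rho(1) = 0.2535

For an MA(q) process with theta_0 = 1, the autocovariance is
  gamma(k) = sigma^2 * sum_{i=0..q-k} theta_i * theta_{i+k},
and rho(k) = gamma(k) / gamma(0). Sigma^2 cancels.
  numerator   = (1)*(0.233) + (0.233)*(0.735) = 0.404255.
  denominator = (1)^2 + (0.233)^2 + (0.735)^2 = 1.594514.
  rho(1) = 0.404255 / 1.594514 = 0.2535.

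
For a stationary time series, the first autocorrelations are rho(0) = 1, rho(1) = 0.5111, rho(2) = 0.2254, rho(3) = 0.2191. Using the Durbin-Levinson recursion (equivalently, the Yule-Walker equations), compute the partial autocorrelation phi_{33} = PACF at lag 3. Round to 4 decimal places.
\phi_{33} = 0.1670

The PACF at lag k is phi_{kk}, the last component of the solution
to the Yule-Walker system G_k phi = r_k where
  (G_k)_{ij} = rho(|i - j|), (r_k)_i = rho(i), i,j = 1..k.
Equivalently, Durbin-Levinson gives phi_{kk} iteratively:
  phi_{11} = rho(1)
  phi_{kk} = [rho(k) - sum_{j=1..k-1} phi_{k-1,j} rho(k-j)]
            / [1 - sum_{j=1..k-1} phi_{k-1,j} rho(j)],
  phi_{k,j} = phi_{k-1,j} - phi_{kk} phi_{k-1,k-j},  j = 1..k-1.
Step k = 1:
  phi_11 = rho(1) = 0.5111.
Step k = 2:
  phi_22 = [rho(2) - phi_11 rho(1)] / [1 - phi_11 rho(1)] = [0.2254 - (0.5111)(0.5111)] / [1 - (0.5111)(0.5111)]
         = -0.03582321 / 0.73877679 = -0.04849.
  Update: phi_21 = phi_11 - phi_22 phi_11 = 0.5111 - (-0.04849)(0.5111) = 0.535883.
Step k = 3:
  phi_33 = [rho(3) - phi_21 rho(2) - phi_22 rho(1)] / [1 - phi_21 rho(1) - phi_22 rho(2)]
    numerator   = 0.2191 - (0.535883)(0.2254) - (-0.04849)(0.5111) = 0.12309512
    denominator = 1 - (0.535883)(0.5111) - (-0.04849)(0.2254) = 0.73703973
  phi_33 = 0.12309512 / 0.73703973 = 0.167.
Therefore phi_{33} = 0.1670.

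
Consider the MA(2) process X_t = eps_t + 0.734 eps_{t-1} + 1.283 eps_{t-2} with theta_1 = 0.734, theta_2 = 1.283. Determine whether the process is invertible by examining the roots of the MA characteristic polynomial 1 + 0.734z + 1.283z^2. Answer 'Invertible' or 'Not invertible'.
\text{Not invertible}

The MA(q) characteristic polynomial is P(z) = 1 + 0.734z + 1.283z^2.
Invertibility requires all roots to lie outside the unit circle, i.e. |z| > 1 for every root.
Set 1 + (0.734) z + (1.283) z^2 = 0, i.e. a z^2 + b z + c = 0 with a = 1.283, b = 0.734, c = 1.
Discriminant D = b^2 - 4ac = (0.734)^2 - 4*(1.283)*1 = 0.538756 - (5.132) = -4.593244.
D < 0, so the roots are the complex-conjugate pair z = (-b +/- i sqrt(-D)) / (2a) = -0.286 +/- 0.8352i.
For a conjugate pair |z|^2 = z * conj(z) = (product of roots) = c/a = 1/(1.283) = 0.779423, so |z| = sqrt(0.779423) = 0.8828 for both roots.
Moduli of all roots: 0.8828, 0.8828.
All moduli strictly greater than 1? No.
Verdict: Not invertible.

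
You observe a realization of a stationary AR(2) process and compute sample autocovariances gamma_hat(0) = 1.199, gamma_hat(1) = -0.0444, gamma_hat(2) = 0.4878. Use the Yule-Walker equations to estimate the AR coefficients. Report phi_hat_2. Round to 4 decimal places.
\hat\phi_{2} = 0.4060

The Yule-Walker equations for an AR(p) process read, in matrix form,
  Gamma_p phi = r_p,   with   (Gamma_p)_{ij} = gamma(|i - j|),
                       (r_p)_i = gamma(i),   i,j = 1..p.
Substitute the sample gammas (Toeplitz matrix and right-hand side of size 2):
  Gamma_p = [[1.199, -0.0444], [-0.0444, 1.199]]
  r_p     = [-0.0444, 0.4878]
Written out:
  1.199 phi_1 - 0.0444 phi_2 = -0.0444
  -0.0444 phi_1 + 1.199 phi_2 = 0.4878
Solve by Cramer's rule:
  det = gamma(0)^2 - gamma(1)^2 = (1.199)^2 - (-0.0444)^2 = 1.437601 - 0.00197136 = 1.43562964
  phi_hat_1 = [gamma(1) gamma(0) - gamma(1) gamma(2)] / det = [(-0.0444)(1.199) - (-0.0444)(0.4878)] / 1.43562964 = -0.03157728 / 1.43562964 = -0.022
  phi_hat_2 = [gamma(0) gamma(2) - gamma(1)^2] / det = [(1.199)(0.4878) - (-0.0444)^2] / 1.43562964 = 0.58290084 / 1.43562964 = 0.406
So phi_hat = [-0.0220, 0.4060].
Therefore phi_hat_2 = 0.4060.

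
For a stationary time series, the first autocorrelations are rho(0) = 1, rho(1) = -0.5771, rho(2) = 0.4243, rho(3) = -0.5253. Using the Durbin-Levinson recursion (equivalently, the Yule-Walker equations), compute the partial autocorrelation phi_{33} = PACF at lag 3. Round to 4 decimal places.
\phi_{33} = -0.3590

The PACF at lag k is phi_{kk}, the last component of the solution
to the Yule-Walker system G_k phi = r_k where
  (G_k)_{ij} = rho(|i - j|), (r_k)_i = rho(i), i,j = 1..k.
Equivalently, Durbin-Levinson gives phi_{kk} iteratively:
  phi_{11} = rho(1)
  phi_{kk} = [rho(k) - sum_{j=1..k-1} phi_{k-1,j} rho(k-j)]
            / [1 - sum_{j=1..k-1} phi_{k-1,j} rho(j)],
  phi_{k,j} = phi_{k-1,j} - phi_{kk} phi_{k-1,k-j},  j = 1..k-1.
Step k = 1:
  phi_11 = rho(1) = -0.5771.
Step k = 2:
  phi_22 = [rho(2) - phi_11 rho(1)] / [1 - phi_11 rho(1)] = [0.4243 - (-0.5771)(-0.5771)] / [1 - (-0.5771)(-0.5771)]
         = 0.09125559 / 0.66695559 = 0.136824.
  Update: phi_21 = phi_11 - phi_22 phi_11 = -0.5771 - (0.136824)(-0.5771) = -0.498139.
Step k = 3:
  phi_33 = [rho(3) - phi_21 rho(2) - phi_22 rho(1)] / [1 - phi_21 rho(1) - phi_22 rho(2)]
    numerator   = -0.5253 - (-0.498139)(0.4243) - (0.136824)(-0.5771) = -0.23497852
    denominator = 1 - (-0.498139)(-0.5771) - (0.136824)(0.4243) = 0.65446963
  phi_33 = -0.23497852 / 0.65446963 = -0.359.
Therefore phi_{33} = -0.3590.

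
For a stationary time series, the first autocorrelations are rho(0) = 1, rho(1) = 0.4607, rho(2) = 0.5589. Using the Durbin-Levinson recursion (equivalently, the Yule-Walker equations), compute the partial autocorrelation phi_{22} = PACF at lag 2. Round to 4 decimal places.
\phi_{22} = 0.4401

The PACF at lag k is phi_{kk}, the last component of the solution
to the Yule-Walker system G_k phi = r_k where
  (G_k)_{ij} = rho(|i - j|), (r_k)_i = rho(i), i,j = 1..k.
Equivalently, Durbin-Levinson gives phi_{kk} iteratively:
  phi_{11} = rho(1)
  phi_{kk} = [rho(k) - sum_{j=1..k-1} phi_{k-1,j} rho(k-j)]
            / [1 - sum_{j=1..k-1} phi_{k-1,j} rho(j)],
  phi_{k,j} = phi_{k-1,j} - phi_{kk} phi_{k-1,k-j},  j = 1..k-1.
Step k = 1:
  phi_11 = rho(1) = 0.4607.
Step k = 2:
  phi_22 = [rho(2) - phi_11 rho(1)] / [1 - phi_11 rho(1)] = [0.5589 - (0.4607)(0.4607)] / [1 - (0.4607)(0.4607)]
         = 0.34665551 / 0.78775551 = 0.4401.
Therefore phi_{22} = 0.4401.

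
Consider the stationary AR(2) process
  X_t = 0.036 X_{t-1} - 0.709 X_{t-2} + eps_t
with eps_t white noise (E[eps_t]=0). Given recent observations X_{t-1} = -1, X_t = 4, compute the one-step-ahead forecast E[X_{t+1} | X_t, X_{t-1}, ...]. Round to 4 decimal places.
E[X_{t+1} \mid \mathcal F_t] = 0.8530

For an AR(p) model X_t = c + sum_i phi_i X_{t-i} + eps_t, the
one-step-ahead conditional mean is
  E[X_{t+1} | X_t, ...] = c + sum_i phi_i X_{t+1-i}.
Substitute known values:
  E[X_{t+1} | ...] = (0.036) * (4) + (-0.709) * (-1)
                   = 0.8530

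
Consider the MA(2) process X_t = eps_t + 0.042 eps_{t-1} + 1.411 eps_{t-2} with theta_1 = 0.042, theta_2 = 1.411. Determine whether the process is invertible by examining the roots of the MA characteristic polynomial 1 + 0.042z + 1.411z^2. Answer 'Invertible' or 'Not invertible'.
\text{Not invertible}

The MA(q) characteristic polynomial is P(z) = 1 + 0.042z + 1.411z^2.
Invertibility requires all roots to lie outside the unit circle, i.e. |z| > 1 for every root.
Set 1 + (0.042) z + (1.411) z^2 = 0, i.e. a z^2 + b z + c = 0 with a = 1.411, b = 0.042, c = 1.
Discriminant D = b^2 - 4ac = (0.042)^2 - 4*(1.411)*1 = 0.001764 - (5.644) = -5.642236.
D < 0, so the roots are the complex-conjugate pair z = (-b +/- i sqrt(-D)) / (2a) = -0.0149 +/- 0.8417i.
For a conjugate pair |z|^2 = z * conj(z) = (product of roots) = c/a = 1/(1.411) = 0.708717, so |z| = sqrt(0.708717) = 0.8419 for both roots.
Moduli of all roots: 0.8419, 0.8419.
All moduli strictly greater than 1? No.
Verdict: Not invertible.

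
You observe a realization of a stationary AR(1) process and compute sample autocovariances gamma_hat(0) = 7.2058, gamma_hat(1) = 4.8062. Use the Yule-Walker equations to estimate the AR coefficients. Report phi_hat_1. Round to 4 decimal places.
\hat\phi_{1} = 0.6670

The Yule-Walker equations for an AR(p) process read, in matrix form,
  Gamma_p phi = r_p,   with   (Gamma_p)_{ij} = gamma(|i - j|),
                       (r_p)_i = gamma(i),   i,j = 1..p.
Substitute the sample gammas (Toeplitz matrix and right-hand side of size 1):
  Gamma_p = [[7.2058]]
  r_p     = [4.8062]
With p = 1 this is the single equation gamma(0) phi_1 = gamma(1):
  phi_hat_1 = gamma(1) / gamma(0) = 4.8062 / 7.2058 = 0.6670.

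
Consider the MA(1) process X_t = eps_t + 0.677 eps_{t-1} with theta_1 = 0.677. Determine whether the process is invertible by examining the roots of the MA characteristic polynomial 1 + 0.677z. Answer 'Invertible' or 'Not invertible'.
\text{Invertible}

The MA(q) characteristic polynomial is P(z) = 1 + 0.677z.
Invertibility requires all roots to lie outside the unit circle, i.e. |z| > 1 for every root.
This is linear in z: 1 + (0.677) z = 0  =>  z = -1/(0.677) = -1.477105,  |z| = 1.477105.
Moduli of all roots: 1.4771.
All moduli strictly greater than 1? Yes.
Verdict: Invertible.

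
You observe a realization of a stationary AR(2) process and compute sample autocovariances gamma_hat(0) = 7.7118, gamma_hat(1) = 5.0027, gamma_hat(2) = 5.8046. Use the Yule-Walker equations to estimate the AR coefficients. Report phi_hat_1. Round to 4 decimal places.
\hat\phi_{1} = 0.2770

The Yule-Walker equations for an AR(p) process read, in matrix form,
  Gamma_p phi = r_p,   with   (Gamma_p)_{ij} = gamma(|i - j|),
                       (r_p)_i = gamma(i),   i,j = 1..p.
Substitute the sample gammas (Toeplitz matrix and right-hand side of size 2):
  Gamma_p = [[7.7118, 5.0027], [5.0027, 7.7118]]
  r_p     = [5.0027, 5.8046]
Written out:
  7.7118 phi_1 + 5.0027 phi_2 = 5.0027
  5.0027 phi_1 + 7.7118 phi_2 = 5.8046
Solve by Cramer's rule:
  det = gamma(0)^2 - gamma(1)^2 = (7.7118)^2 - (5.0027)^2 = 59.47185924 - 25.02700729 = 34.44485195
  phi_hat_1 = [gamma(1) gamma(0) - gamma(1) gamma(2)] / det = [(5.0027)(7.7118) - (5.0027)(5.8046)] / 34.44485195 = 9.54114944 / 34.44485195 = 0.277
  phi_hat_2 = [gamma(0) gamma(2) - gamma(1)^2] / det = [(7.7118)(5.8046) - (5.0027)^2] / 34.44485195 = 19.73690699 / 34.44485195 = 0.573
So phi_hat = [0.2770, 0.5730].
Therefore phi_hat_1 = 0.2770.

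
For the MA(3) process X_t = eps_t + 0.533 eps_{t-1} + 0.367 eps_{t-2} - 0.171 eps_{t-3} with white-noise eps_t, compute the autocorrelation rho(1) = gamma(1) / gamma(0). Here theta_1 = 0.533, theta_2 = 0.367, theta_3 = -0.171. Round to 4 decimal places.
\rho(1) = 0.4598

For an MA(q) process with theta_0 = 1, the autocovariance is
  gamma(k) = sigma^2 * sum_{i=0..q-k} theta_i * theta_{i+k},
and rho(k) = gamma(k) / gamma(0). Sigma^2 cancels.
  numerator   = (1)*(0.533) + (0.533)*(0.367) + (0.367)*(-0.171) = 0.665854.
  denominator = (1)^2 + (0.533)^2 + (0.367)^2 + (-0.171)^2 = 1.448019.
  rho(1) = 0.665854 / 1.448019 = 0.4598.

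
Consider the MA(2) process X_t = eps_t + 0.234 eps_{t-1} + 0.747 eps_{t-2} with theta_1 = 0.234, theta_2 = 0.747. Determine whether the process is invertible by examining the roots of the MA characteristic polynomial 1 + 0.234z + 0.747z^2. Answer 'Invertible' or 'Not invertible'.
\text{Invertible}

The MA(q) characteristic polynomial is P(z) = 1 + 0.234z + 0.747z^2.
Invertibility requires all roots to lie outside the unit circle, i.e. |z| > 1 for every root.
Set 1 + (0.234) z + (0.747) z^2 = 0, i.e. a z^2 + b z + c = 0 with a = 0.747, b = 0.234, c = 1.
Discriminant D = b^2 - 4ac = (0.234)^2 - 4*(0.747)*1 = 0.054756 - (2.988) = -2.933244.
D < 0, so the roots are the complex-conjugate pair z = (-b +/- i sqrt(-D)) / (2a) = -0.1566 +/- 1.1464i.
For a conjugate pair |z|^2 = z * conj(z) = (product of roots) = c/a = 1/(0.747) = 1.338688, so |z| = sqrt(1.338688) = 1.157 for both roots.
Moduli of all roots: 1.1570, 1.1570.
All moduli strictly greater than 1? Yes.
Verdict: Invertible.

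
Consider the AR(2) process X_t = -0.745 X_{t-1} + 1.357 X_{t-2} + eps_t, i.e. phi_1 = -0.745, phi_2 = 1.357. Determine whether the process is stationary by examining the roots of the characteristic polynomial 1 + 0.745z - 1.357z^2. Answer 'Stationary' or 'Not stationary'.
\text{Not stationary}

The AR(p) characteristic polynomial is P(z) = 1 + 0.745z - 1.357z^2.
Stationarity requires all roots to lie outside the unit circle, i.e. |z| > 1 for every root.
Set 1 + (0.745) z + (-1.357) z^2 = 0, i.e. a z^2 + b z + c = 0 with a = -1.357, b = 0.745, c = 1.
Discriminant D = b^2 - 4ac = (0.745)^2 - 4*(-1.357)*1 = 0.555025 - (-5.428) = 5.983025.
D >= 0, so the roots are real: z = (-b +/- sqrt(D)) / (2a) = (-0.745 +/- 2.446022) / (-2.714).
  z_1 = (-0.745 + 2.446022) / (-2.714) = -0.6268,   |z_1| = 0.6268.
  z_2 = (-0.745 - 2.446022) / (-2.714) = 1.1758,   |z_2| = 1.1758.
Moduli of all roots: 0.6268, 1.1758.
All moduli strictly greater than 1? No.
Verdict: Not stationary.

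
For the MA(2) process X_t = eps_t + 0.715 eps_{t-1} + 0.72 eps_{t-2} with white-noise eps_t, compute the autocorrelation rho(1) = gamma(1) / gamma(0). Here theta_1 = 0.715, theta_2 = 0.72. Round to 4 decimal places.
\rho(1) = 0.6059

For an MA(q) process with theta_0 = 1, the autocovariance is
  gamma(k) = sigma^2 * sum_{i=0..q-k} theta_i * theta_{i+k},
and rho(k) = gamma(k) / gamma(0). Sigma^2 cancels.
  numerator   = (1)*(0.715) + (0.715)*(0.72) = 1.2298.
  denominator = (1)^2 + (0.715)^2 + (0.72)^2 = 2.029625.
  rho(1) = 1.2298 / 2.029625 = 0.6059.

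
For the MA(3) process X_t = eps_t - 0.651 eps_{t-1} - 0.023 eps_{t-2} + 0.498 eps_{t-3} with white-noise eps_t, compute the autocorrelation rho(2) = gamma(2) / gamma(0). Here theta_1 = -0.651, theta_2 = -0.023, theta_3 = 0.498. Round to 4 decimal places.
\rho(2) = -0.2076

For an MA(q) process with theta_0 = 1, the autocovariance is
  gamma(k) = sigma^2 * sum_{i=0..q-k} theta_i * theta_{i+k},
and rho(k) = gamma(k) / gamma(0). Sigma^2 cancels.
  numerator   = (1)*(-0.023) + (-0.651)*(0.498) = -0.347198.
  denominator = (1)^2 + (-0.651)^2 + (-0.023)^2 + (0.498)^2 = 1.672334.
  rho(2) = -0.347198 / 1.672334 = -0.2076.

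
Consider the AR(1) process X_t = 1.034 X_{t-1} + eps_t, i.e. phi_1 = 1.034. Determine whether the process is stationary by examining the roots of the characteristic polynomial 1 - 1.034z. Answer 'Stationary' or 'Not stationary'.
\text{Not stationary}

The AR(p) characteristic polynomial is P(z) = 1 - 1.034z.
Stationarity requires all roots to lie outside the unit circle, i.e. |z| > 1 for every root.
This is linear in z: 1 + (-1.034) z = 0  =>  z = -1/(-1.034) = 0.967118,  |z| = 0.967118.
Moduli of all roots: 0.9671.
All moduli strictly greater than 1? No.
Verdict: Not stationary.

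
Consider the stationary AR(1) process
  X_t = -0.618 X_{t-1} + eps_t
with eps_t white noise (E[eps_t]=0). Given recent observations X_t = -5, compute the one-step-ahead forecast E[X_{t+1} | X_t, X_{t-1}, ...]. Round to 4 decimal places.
E[X_{t+1} \mid \mathcal F_t] = 3.0900

For an AR(p) model X_t = c + sum_i phi_i X_{t-i} + eps_t, the
one-step-ahead conditional mean is
  E[X_{t+1} | X_t, ...] = c + sum_i phi_i X_{t+1-i}.
Substitute known values:
  E[X_{t+1} | ...] = (-0.618) * (-5)
                   = 3.0900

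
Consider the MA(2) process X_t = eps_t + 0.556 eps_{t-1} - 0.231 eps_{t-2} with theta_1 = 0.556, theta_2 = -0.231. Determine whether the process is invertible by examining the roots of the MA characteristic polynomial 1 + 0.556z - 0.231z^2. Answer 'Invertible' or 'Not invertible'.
\text{Invertible}

The MA(q) characteristic polynomial is P(z) = 1 + 0.556z - 0.231z^2.
Invertibility requires all roots to lie outside the unit circle, i.e. |z| > 1 for every root.
Set 1 + (0.556) z + (-0.231) z^2 = 0, i.e. a z^2 + b z + c = 0 with a = -0.231, b = 0.556, c = 1.
Discriminant D = b^2 - 4ac = (0.556)^2 - 4*(-0.231)*1 = 0.309136 - (-0.924) = 1.233136.
D >= 0, so the roots are real: z = (-b +/- sqrt(D)) / (2a) = (-0.556 +/- 1.110467) / (-0.462).
  z_1 = (-0.556 + 1.110467) / (-0.462) = -1.2001,   |z_1| = 1.2001.
  z_2 = (-0.556 - 1.110467) / (-0.462) = 3.6071,   |z_2| = 3.6071.
Moduli of all roots: 1.2001, 3.6071.
All moduli strictly greater than 1? Yes.
Verdict: Invertible.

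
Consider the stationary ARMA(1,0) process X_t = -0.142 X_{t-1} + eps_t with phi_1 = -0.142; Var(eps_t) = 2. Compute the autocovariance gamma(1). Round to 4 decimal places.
\gamma(1) = -0.2898

Multiply the model equation by X_{t-k} and take expectations. With theta_0 = psi_0 = 1 and psi_j the MA(infinity) weights, this gives
  gamma(k) - sum_i phi_i gamma(k-i) = c_k,
  c_k = sigma^2 * sum_{j=k..q} theta_j psi_{j-k}   (c_k = 0 for k > q),
using gamma(-m) = gamma(m).
Pure AR (q = 0): c_0 = sigma^2 = 2, c_k = 0 for k >= 1.
Equations for k = 0 and k = 1 (AR order 1):
  gamma(0) = phi_1 gamma(1) + c_0
  gamma(1) = phi_1 gamma(0) + c_1
Substituting the second into the first: gamma(0) (1 - phi_1^2) = c_0 + phi_1 c_1, so
  gamma(0) = c_0 / (1 - phi_1^2) = 2 / (1 - (-0.142)^2) = 2 / 0.979836 = 2.041158.
  gamma(1) = phi_1 gamma(0) = (-0.142)(2.041158) = -0.289844.
Therefore gamma(1) = -0.2898 (to 4 decimal places).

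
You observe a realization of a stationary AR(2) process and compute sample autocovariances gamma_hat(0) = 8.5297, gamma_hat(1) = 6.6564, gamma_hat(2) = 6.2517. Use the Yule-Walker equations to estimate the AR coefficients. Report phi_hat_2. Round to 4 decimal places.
\hat\phi_{2} = 0.3170

The Yule-Walker equations for an AR(p) process read, in matrix form,
  Gamma_p phi = r_p,   with   (Gamma_p)_{ij} = gamma(|i - j|),
                       (r_p)_i = gamma(i),   i,j = 1..p.
Substitute the sample gammas (Toeplitz matrix and right-hand side of size 2):
  Gamma_p = [[8.5297, 6.6564], [6.6564, 8.5297]]
  r_p     = [6.6564, 6.2517]
Written out:
  8.5297 phi_1 + 6.6564 phi_2 = 6.6564
  6.6564 phi_1 + 8.5297 phi_2 = 6.2517
Solve by Cramer's rule:
  det = gamma(0)^2 - gamma(1)^2 = (8.5297)^2 - (6.6564)^2 = 72.75578209 - 44.30766096 = 28.44812113
  phi_hat_1 = [gamma(1) gamma(0) - gamma(1) gamma(2)] / det = [(6.6564)(8.5297) - (6.6564)(6.2517)] / 28.44812113 = 15.1632792 / 28.44812113 = 0.533
  phi_hat_2 = [gamma(0) gamma(2) - gamma(1)^2] / det = [(8.5297)(6.2517) - (6.6564)^2] / 28.44812113 = 9.01746453 / 28.44812113 = 0.317
So phi_hat = [0.5330, 0.3170].
Therefore phi_hat_2 = 0.3170.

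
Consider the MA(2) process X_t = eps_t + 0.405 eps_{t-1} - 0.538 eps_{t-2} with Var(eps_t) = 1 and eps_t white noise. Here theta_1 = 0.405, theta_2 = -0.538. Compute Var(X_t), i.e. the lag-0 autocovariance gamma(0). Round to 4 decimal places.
\gamma(0) = 1.4535

For an MA(q) process X_t = eps_t + sum_i theta_i eps_{t-i} with
Var(eps_t) = sigma^2, the variance is
  gamma(0) = sigma^2 * (1 + sum_i theta_i^2).
  sum_i theta_i^2 = (0.405)^2 + (-0.538)^2 = 0.164025 + 0.289444 = 0.453469.
  gamma(0) = 1 * (1 + 0.453469) = 1 * 1.453469 = 1.453469, which rounds to 1.4535.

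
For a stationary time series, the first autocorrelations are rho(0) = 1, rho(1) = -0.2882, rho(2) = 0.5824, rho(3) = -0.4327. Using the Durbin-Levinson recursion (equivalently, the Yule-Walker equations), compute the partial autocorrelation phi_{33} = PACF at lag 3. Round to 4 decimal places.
\phi_{33} = -0.3090

The PACF at lag k is phi_{kk}, the last component of the solution
to the Yule-Walker system G_k phi = r_k where
  (G_k)_{ij} = rho(|i - j|), (r_k)_i = rho(i), i,j = 1..k.
Equivalently, Durbin-Levinson gives phi_{kk} iteratively:
  phi_{11} = rho(1)
  phi_{kk} = [rho(k) - sum_{j=1..k-1} phi_{k-1,j} rho(k-j)]
            / [1 - sum_{j=1..k-1} phi_{k-1,j} rho(j)],
  phi_{k,j} = phi_{k-1,j} - phi_{kk} phi_{k-1,k-j},  j = 1..k-1.
Step k = 1:
  phi_11 = rho(1) = -0.2882.
Step k = 2:
  phi_22 = [rho(2) - phi_11 rho(1)] / [1 - phi_11 rho(1)] = [0.5824 - (-0.2882)(-0.2882)] / [1 - (-0.2882)(-0.2882)]
         = 0.49934076 / 0.91694076 = 0.544573.
  Update: phi_21 = phi_11 - phi_22 phi_11 = -0.2882 - (0.544573)(-0.2882) = -0.131254.
Step k = 3:
  phi_33 = [rho(3) - phi_21 rho(2) - phi_22 rho(1)] / [1 - phi_21 rho(1) - phi_22 rho(2)]
    numerator   = -0.4327 - (-0.131254)(0.5824) - (0.544573)(-0.2882) = -0.19931175
    denominator = 1 - (-0.131254)(-0.2882) - (0.544573)(0.5824) = 0.64501349
  phi_33 = -0.19931175 / 0.64501349 = -0.309.
Therefore phi_{33} = -0.3090.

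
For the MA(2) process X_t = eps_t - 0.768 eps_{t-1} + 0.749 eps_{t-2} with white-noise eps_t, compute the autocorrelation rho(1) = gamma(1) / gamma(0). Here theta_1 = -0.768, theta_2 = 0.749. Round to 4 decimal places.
\rho(1) = -0.6245

For an MA(q) process with theta_0 = 1, the autocovariance is
  gamma(k) = sigma^2 * sum_{i=0..q-k} theta_i * theta_{i+k},
and rho(k) = gamma(k) / gamma(0). Sigma^2 cancels.
  numerator   = (1)*(-0.768) + (-0.768)*(0.749) = -1.343232.
  denominator = (1)^2 + (-0.768)^2 + (0.749)^2 = 2.150825.
  rho(1) = -1.343232 / 2.150825 = -0.6245.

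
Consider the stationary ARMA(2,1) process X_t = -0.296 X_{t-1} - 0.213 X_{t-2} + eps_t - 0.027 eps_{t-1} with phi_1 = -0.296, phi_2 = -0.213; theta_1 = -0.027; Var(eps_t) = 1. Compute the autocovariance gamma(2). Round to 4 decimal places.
\gamma(2) = -0.1524

Multiply the model equation by X_{t-k} and take expectations. With theta_0 = psi_0 = 1 and psi_j the MA(infinity) weights, this gives
  gamma(k) - sum_i phi_i gamma(k-i) = c_k,
  c_k = sigma^2 * sum_{j=k..q} theta_j psi_{j-k}   (c_k = 0 for k > q),
using gamma(-m) = gamma(m).
psi-weights needed (psi_j = theta_j + sum_i phi_i psi_{j-i}):
  psi_1 = theta_1 + phi_1 = -0.027 + (-0.296) = -0.323
Right-hand sides:
  c_0 = sigma^2 (1 + theta_1 psi_1) = 1 * (1 + (-0.027)(-0.323)) = 1 * 1.008721 = 1.008721
  c_1 = sigma^2 theta_1 = 1 * (-0.027) = -0.027
  c_2 = 0
Equations for k = 0, 1, 2 (AR order 2, c_2 = 0):
  (E0) gamma(0) = phi_1 gamma(1) + phi_2 gamma(2) + c_0
  (E1) gamma(1) = phi_1 gamma(0) + phi_2 gamma(1) + c_1
  (E2) gamma(2) = phi_1 gamma(1) + phi_2 gamma(0)
From (E1): gamma(1) = A gamma(0) + B with
  A = phi_1 / (1 - phi_2) = -0.296 / 1.213 = -0.244023,   B = c_1 / (1 - phi_2) = -0.027 / 1.213 = -0.022259.
Insert (E2) into (E0): gamma(0) (1 - phi_2^2) = phi_1 (1 + phi_2) gamma(1) + c_0.
  phi_1 (1 + phi_2) = (-0.296)(0.787) = -0.232952,   1 - phi_2^2 = 0.954631.
Replace gamma(1) by A gamma(0) + B and collect gamma(0):
  gamma(0) [0.954631 - (-0.232952)(-0.244023)] = (-0.232952)(-0.022259) + 1.008721
  gamma(0) * 0.897785 = 1.013906
  gamma(0) = 1.013906 / 0.897785 = 1.129342.
  gamma(1) = A gamma(0) + B = (-0.244023)(1.129342) + (-0.022259) = -0.297844.
  gamma(2) = phi_1 gamma(1) + phi_2 gamma(0) = (-0.296)(-0.297844) + (-0.213)(1.129342) = -0.152388.
Therefore gamma(2) = -0.1524 (to 4 decimal places).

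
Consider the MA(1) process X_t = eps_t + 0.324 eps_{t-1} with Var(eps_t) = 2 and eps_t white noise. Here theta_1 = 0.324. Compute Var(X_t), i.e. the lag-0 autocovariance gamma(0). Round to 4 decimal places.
\gamma(0) = 2.2100

For an MA(q) process X_t = eps_t + sum_i theta_i eps_{t-i} with
Var(eps_t) = sigma^2, the variance is
  gamma(0) = sigma^2 * (1 + sum_i theta_i^2).
  sum_i theta_i^2 = (0.324)^2 = 0.104976.
  gamma(0) = 2 * (1 + 0.104976) = 2 * 1.104976 = 2.209952, which rounds to 2.2100.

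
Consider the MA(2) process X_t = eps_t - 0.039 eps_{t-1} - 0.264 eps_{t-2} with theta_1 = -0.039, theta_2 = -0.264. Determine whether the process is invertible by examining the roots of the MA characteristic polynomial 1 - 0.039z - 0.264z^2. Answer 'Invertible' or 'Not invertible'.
\text{Invertible}

The MA(q) characteristic polynomial is P(z) = 1 - 0.039z - 0.264z^2.
Invertibility requires all roots to lie outside the unit circle, i.e. |z| > 1 for every root.
Set 1 + (-0.039) z + (-0.264) z^2 = 0, i.e. a z^2 + b z + c = 0 with a = -0.264, b = -0.039, c = 1.
Discriminant D = b^2 - 4ac = (-0.039)^2 - 4*(-0.264)*1 = 0.001521 - (-1.056) = 1.057521.
D >= 0, so the roots are real: z = (-b +/- sqrt(D)) / (2a) = (0.039 +/- 1.028358) / (-0.528).
  z_1 = (0.039 + 1.028358) / (-0.528) = -2.0215,   |z_1| = 2.0215.
  z_2 = (0.039 - 1.028358) / (-0.528) = 1.8738,   |z_2| = 1.8738.
Moduli of all roots: 2.0215, 1.8738.
All moduli strictly greater than 1? Yes.
Verdict: Invertible.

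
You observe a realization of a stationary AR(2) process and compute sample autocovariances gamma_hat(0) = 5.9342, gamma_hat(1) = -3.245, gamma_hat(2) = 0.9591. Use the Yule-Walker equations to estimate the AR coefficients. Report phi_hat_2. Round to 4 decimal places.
\hat\phi_{2} = -0.1960

The Yule-Walker equations for an AR(p) process read, in matrix form,
  Gamma_p phi = r_p,   with   (Gamma_p)_{ij} = gamma(|i - j|),
                       (r_p)_i = gamma(i),   i,j = 1..p.
Substitute the sample gammas (Toeplitz matrix and right-hand side of size 2):
  Gamma_p = [[5.9342, -3.245], [-3.245, 5.9342]]
  r_p     = [-3.245, 0.9591]
Written out:
  5.9342 phi_1 - 3.245 phi_2 = -3.245
  -3.245 phi_1 + 5.9342 phi_2 = 0.9591
Solve by Cramer's rule:
  det = gamma(0)^2 - gamma(1)^2 = (5.9342)^2 - (-3.245)^2 = 35.21472964 - 10.530025 = 24.68470464
  phi_hat_1 = [gamma(1) gamma(0) - gamma(1) gamma(2)] / det = [(-3.245)(5.9342) - (-3.245)(0.9591)] / 24.68470464 = -16.1441995 / 24.68470464 = -0.654
  phi_hat_2 = [gamma(0) gamma(2) - gamma(1)^2] / det = [(5.9342)(0.9591) - (-3.245)^2] / 24.68470464 = -4.83853378 / 24.68470464 = -0.196
So phi_hat = [-0.6540, -0.1960].
Therefore phi_hat_2 = -0.1960.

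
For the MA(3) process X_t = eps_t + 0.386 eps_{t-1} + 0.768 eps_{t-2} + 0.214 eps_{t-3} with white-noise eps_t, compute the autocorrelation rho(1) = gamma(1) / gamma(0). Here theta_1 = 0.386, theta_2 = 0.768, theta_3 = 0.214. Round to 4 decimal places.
\rho(1) = 0.4745

For an MA(q) process with theta_0 = 1, the autocovariance is
  gamma(k) = sigma^2 * sum_{i=0..q-k} theta_i * theta_{i+k},
and rho(k) = gamma(k) / gamma(0). Sigma^2 cancels.
  numerator   = (1)*(0.386) + (0.386)*(0.768) + (0.768)*(0.214) = 0.8468.
  denominator = (1)^2 + (0.386)^2 + (0.768)^2 + (0.214)^2 = 1.784616.
  rho(1) = 0.8468 / 1.784616 = 0.4745.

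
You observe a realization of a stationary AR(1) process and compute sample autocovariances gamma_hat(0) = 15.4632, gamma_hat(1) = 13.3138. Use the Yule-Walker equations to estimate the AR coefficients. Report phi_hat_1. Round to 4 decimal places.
\hat\phi_{1} = 0.8610

The Yule-Walker equations for an AR(p) process read, in matrix form,
  Gamma_p phi = r_p,   with   (Gamma_p)_{ij} = gamma(|i - j|),
                       (r_p)_i = gamma(i),   i,j = 1..p.
Substitute the sample gammas (Toeplitz matrix and right-hand side of size 1):
  Gamma_p = [[15.4632]]
  r_p     = [13.3138]
With p = 1 this is the single equation gamma(0) phi_1 = gamma(1):
  phi_hat_1 = gamma(1) / gamma(0) = 13.3138 / 15.4632 = 0.8610.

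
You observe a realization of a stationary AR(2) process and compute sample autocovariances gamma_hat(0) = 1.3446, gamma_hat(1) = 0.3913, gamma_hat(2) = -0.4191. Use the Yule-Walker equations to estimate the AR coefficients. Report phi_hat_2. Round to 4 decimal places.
\hat\phi_{2} = -0.4331

The Yule-Walker equations for an AR(p) process read, in matrix form,
  Gamma_p phi = r_p,   with   (Gamma_p)_{ij} = gamma(|i - j|),
                       (r_p)_i = gamma(i),   i,j = 1..p.
Substitute the sample gammas (Toeplitz matrix and right-hand side of size 2):
  Gamma_p = [[1.3446, 0.3913], [0.3913, 1.3446]]
  r_p     = [0.3913, -0.4191]
Written out:
  1.3446 phi_1 + 0.3913 phi_2 = 0.3913
  0.3913 phi_1 + 1.3446 phi_2 = -0.4191
Solve by Cramer's rule:
  det = gamma(0)^2 - gamma(1)^2 = (1.3446)^2 - (0.3913)^2 = 1.80794916 - 0.15311569 = 1.65483347
  phi_hat_1 = [gamma(1) gamma(0) - gamma(1) gamma(2)] / det = [(0.3913)(1.3446) - (0.3913)(-0.4191)] / 1.65483347 = 0.69013581 / 1.65483347 = 0.417
  phi_hat_2 = [gamma(0) gamma(2) - gamma(1)^2] / det = [(1.3446)(-0.4191) - (0.3913)^2] / 1.65483347 = -0.71663755 / 1.65483347 = -0.4331
So phi_hat = [0.4170, -0.4331].
Therefore phi_hat_2 = -0.4331.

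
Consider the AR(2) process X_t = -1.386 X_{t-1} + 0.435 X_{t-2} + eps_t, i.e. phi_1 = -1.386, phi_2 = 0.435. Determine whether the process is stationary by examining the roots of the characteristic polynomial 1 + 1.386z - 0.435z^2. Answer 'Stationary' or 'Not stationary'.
\text{Not stationary}

The AR(p) characteristic polynomial is P(z) = 1 + 1.386z - 0.435z^2.
Stationarity requires all roots to lie outside the unit circle, i.e. |z| > 1 for every root.
Set 1 + (1.386) z + (-0.435) z^2 = 0, i.e. a z^2 + b z + c = 0 with a = -0.435, b = 1.386, c = 1.
Discriminant D = b^2 - 4ac = (1.386)^2 - 4*(-0.435)*1 = 1.920996 - (-1.74) = 3.660996.
D >= 0, so the roots are real: z = (-b +/- sqrt(D)) / (2a) = (-1.386 +/- 1.913373) / (-0.87).
  z_1 = (-1.386 + 1.913373) / (-0.87) = -0.6062,   |z_1| = 0.6062.
  z_2 = (-1.386 - 1.913373) / (-0.87) = 3.7924,   |z_2| = 3.7924.
Moduli of all roots: 0.6062, 3.7924.
All moduli strictly greater than 1? No.
Verdict: Not stationary.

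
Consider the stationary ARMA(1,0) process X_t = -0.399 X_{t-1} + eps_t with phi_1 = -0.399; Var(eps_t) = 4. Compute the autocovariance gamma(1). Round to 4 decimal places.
\gamma(1) = -1.8982

Multiply the model equation by X_{t-k} and take expectations. With theta_0 = psi_0 = 1 and psi_j the MA(infinity) weights, this gives
  gamma(k) - sum_i phi_i gamma(k-i) = c_k,
  c_k = sigma^2 * sum_{j=k..q} theta_j psi_{j-k}   (c_k = 0 for k > q),
using gamma(-m) = gamma(m).
Pure AR (q = 0): c_0 = sigma^2 = 4, c_k = 0 for k >= 1.
Equations for k = 0 and k = 1 (AR order 1):
  gamma(0) = phi_1 gamma(1) + c_0
  gamma(1) = phi_1 gamma(0) + c_1
Substituting the second into the first: gamma(0) (1 - phi_1^2) = c_0 + phi_1 c_1, so
  gamma(0) = c_0 / (1 - phi_1^2) = 4 / (1 - (-0.399)^2) = 4 / 0.840799 = 4.75738.
  gamma(1) = phi_1 gamma(0) = (-0.399)(4.75738) = -1.898194.
Therefore gamma(1) = -1.8982 (to 4 decimal places).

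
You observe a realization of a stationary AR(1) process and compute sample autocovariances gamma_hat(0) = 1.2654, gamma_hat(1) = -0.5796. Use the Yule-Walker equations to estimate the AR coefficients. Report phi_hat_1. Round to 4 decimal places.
\hat\phi_{1} = -0.4580

The Yule-Walker equations for an AR(p) process read, in matrix form,
  Gamma_p phi = r_p,   with   (Gamma_p)_{ij} = gamma(|i - j|),
                       (r_p)_i = gamma(i),   i,j = 1..p.
Substitute the sample gammas (Toeplitz matrix and right-hand side of size 1):
  Gamma_p = [[1.2654]]
  r_p     = [-0.5796]
With p = 1 this is the single equation gamma(0) phi_1 = gamma(1):
  phi_hat_1 = gamma(1) / gamma(0) = -0.5796 / 1.2654 = -0.4580.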